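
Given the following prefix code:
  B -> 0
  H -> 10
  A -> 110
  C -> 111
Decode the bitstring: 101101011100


Decoding step by step:
Bits 10 -> H
Bits 110 -> A
Bits 10 -> H
Bits 111 -> C
Bits 0 -> B
Bits 0 -> B


Decoded message: HAHCBB


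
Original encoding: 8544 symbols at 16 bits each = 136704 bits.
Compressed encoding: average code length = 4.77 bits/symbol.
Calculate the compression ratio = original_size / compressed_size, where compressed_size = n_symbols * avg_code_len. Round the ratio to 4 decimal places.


original_size = n_symbols * orig_bits = 8544 * 16 = 136704 bits
compressed_size = n_symbols * avg_code_len = 8544 * 4.77 = 40754.88 bits
ratio = original_size / compressed_size = 136704 / 40754.88 = 3.3543

Compression ratio = 3.3543


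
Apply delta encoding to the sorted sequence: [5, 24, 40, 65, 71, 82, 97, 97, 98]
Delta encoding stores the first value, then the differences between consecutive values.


First value: 5
Deltas:
  24 - 5 = 19
  40 - 24 = 16
  65 - 40 = 25
  71 - 65 = 6
  82 - 71 = 11
  97 - 82 = 15
  97 - 97 = 0
  98 - 97 = 1


Delta encoded: [5, 19, 16, 25, 6, 11, 15, 0, 1]


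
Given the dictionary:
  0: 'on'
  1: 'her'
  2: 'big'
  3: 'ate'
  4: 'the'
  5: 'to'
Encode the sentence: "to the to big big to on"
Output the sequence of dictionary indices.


Look up each word in the dictionary:
  'to' -> 5
  'the' -> 4
  'to' -> 5
  'big' -> 2
  'big' -> 2
  'to' -> 5
  'on' -> 0

Encoded: [5, 4, 5, 2, 2, 5, 0]


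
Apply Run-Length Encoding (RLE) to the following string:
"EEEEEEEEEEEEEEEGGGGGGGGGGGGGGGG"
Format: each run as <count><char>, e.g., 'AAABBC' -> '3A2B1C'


Scanning runs left to right:
  i=0: run of 'E' x 15 -> '15E'
  i=15: run of 'G' x 16 -> '16G'

RLE = 15E16G


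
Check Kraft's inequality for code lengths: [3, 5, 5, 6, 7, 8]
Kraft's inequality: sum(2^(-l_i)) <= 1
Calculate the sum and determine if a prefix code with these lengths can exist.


Sum = 2^(-3) + 2^(-5) + 2^(-5) + 2^(-6) + 2^(-7) + 2^(-8)
    = 0.125 + 0.03125 + 0.03125 + 0.015625 + 0.0078125 + 0.00390625
    = 55/256 = 0.21484375
Since 0.21484375 <= 1, Kraft's inequality IS satisfied.
A prefix code with these lengths CAN exist.

Kraft sum = 0.21484375. Satisfied.


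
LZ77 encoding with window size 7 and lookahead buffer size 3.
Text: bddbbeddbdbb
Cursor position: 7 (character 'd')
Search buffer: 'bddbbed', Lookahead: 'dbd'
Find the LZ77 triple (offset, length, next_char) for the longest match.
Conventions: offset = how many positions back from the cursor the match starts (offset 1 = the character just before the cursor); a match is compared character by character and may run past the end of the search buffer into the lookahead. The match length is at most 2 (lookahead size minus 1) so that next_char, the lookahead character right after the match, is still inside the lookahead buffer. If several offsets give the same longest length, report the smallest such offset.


Try each offset into the search buffer:
  offset=1 (pos 6, char 'd'): match length 1
  offset=2 (pos 5, char 'e'): match length 0
  offset=3 (pos 4, char 'b'): match length 0
  offset=4 (pos 3, char 'b'): match length 0
  offset=5 (pos 2, char 'd'): match length 2
  offset=6 (pos 1, char 'd'): match length 1
  offset=7 (pos 0, char 'b'): match length 0
Longest match has length 2 at offset 5.
next_char = character at position 7 + 2 = 9 -> 'd'

Best match: offset=5, length=2 (matching 'db' starting at position 2)
LZ77 triple: (5, 2, 'd')


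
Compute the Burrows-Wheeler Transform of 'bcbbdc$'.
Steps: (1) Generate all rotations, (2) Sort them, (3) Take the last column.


Rotations (sorted):
  0: $bcbbdc -> last char: c
  1: bbdc$bc -> last char: c
  2: bcbbdc$ -> last char: $
  3: bdc$bcb -> last char: b
  4: c$bcbbd -> last char: d
  5: cbbdc$b -> last char: b
  6: dc$bcbb -> last char: b


BWT = cc$bdbb


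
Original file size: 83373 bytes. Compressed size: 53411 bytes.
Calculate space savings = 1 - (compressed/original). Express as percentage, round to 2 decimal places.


ratio = compressed/original = 53411/83373 = 0.640627
savings = 1 - ratio = 1 - 0.640627 = 0.359373
as a percentage: 0.359373 * 100 = 35.94%

Space savings = 1 - 53411/83373 = 35.94%


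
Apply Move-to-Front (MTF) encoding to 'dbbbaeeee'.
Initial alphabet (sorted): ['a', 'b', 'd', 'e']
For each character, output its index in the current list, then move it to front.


MTF encoding:
'd': index 2 in ['a', 'b', 'd', 'e'] -> ['d', 'a', 'b', 'e']
'b': index 2 in ['d', 'a', 'b', 'e'] -> ['b', 'd', 'a', 'e']
'b': index 0 in ['b', 'd', 'a', 'e'] -> ['b', 'd', 'a', 'e']
'b': index 0 in ['b', 'd', 'a', 'e'] -> ['b', 'd', 'a', 'e']
'a': index 2 in ['b', 'd', 'a', 'e'] -> ['a', 'b', 'd', 'e']
'e': index 3 in ['a', 'b', 'd', 'e'] -> ['e', 'a', 'b', 'd']
'e': index 0 in ['e', 'a', 'b', 'd'] -> ['e', 'a', 'b', 'd']
'e': index 0 in ['e', 'a', 'b', 'd'] -> ['e', 'a', 'b', 'd']
'e': index 0 in ['e', 'a', 'b', 'd'] -> ['e', 'a', 'b', 'd']


Output: [2, 2, 0, 0, 2, 3, 0, 0, 0]


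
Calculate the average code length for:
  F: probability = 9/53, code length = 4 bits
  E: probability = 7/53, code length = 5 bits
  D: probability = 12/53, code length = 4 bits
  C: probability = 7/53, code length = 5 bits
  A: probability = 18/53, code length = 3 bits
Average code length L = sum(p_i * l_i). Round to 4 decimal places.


Weighted contributions p_i * l_i:
  F: (9/53) * 4 = 36/53
  E: (7/53) * 5 = 35/53
  D: (12/53) * 4 = 48/53
  C: (7/53) * 5 = 35/53
  A: (18/53) * 3 = 54/53
Sum = (36 + 35 + 48 + 35 + 54)/53 = 208/53

L = 208/53 = 3.9245 bits/symbol


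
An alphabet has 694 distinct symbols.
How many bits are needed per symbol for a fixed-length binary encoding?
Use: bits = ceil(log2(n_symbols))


log2(694) = 9.4388
Bracket: 2^9 = 512 < 694 <= 2^10 = 1024
So ceil(log2(694)) = 10

bits = ceil(log2(694)) = ceil(9.4388) = 10 bits


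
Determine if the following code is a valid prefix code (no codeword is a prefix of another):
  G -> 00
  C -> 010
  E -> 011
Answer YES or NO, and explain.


Checking each pair (does one codeword prefix another?):
  G='00' vs C='010': no prefix
  G='00' vs E='011': no prefix
  C='010' vs G='00': no prefix
  C='010' vs E='011': no prefix
  E='011' vs G='00': no prefix
  E='011' vs C='010': no prefix
No violation found over all pairs.

YES -- this is a valid prefix code. No codeword is a prefix of any other codeword.


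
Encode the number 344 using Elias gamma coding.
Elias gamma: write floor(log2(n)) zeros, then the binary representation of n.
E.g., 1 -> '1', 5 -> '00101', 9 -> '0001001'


num_bits = floor(log2(344)) + 1 = 9
leading_zeros = num_bits - 1 = 8
binary(344) = 101011000

Elias gamma(344) = '00000000' + '101011000' = 00000000101011000 (17 bits)


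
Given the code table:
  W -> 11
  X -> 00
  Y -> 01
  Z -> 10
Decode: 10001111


Decoding:
10 -> Z
00 -> X
11 -> W
11 -> W


Result: ZXWW


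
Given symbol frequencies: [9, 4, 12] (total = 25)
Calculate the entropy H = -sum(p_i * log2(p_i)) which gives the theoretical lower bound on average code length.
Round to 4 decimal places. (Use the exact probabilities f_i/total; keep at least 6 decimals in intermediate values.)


Per-symbol terms -p_i * log2(p_i) with p_i = f_i/25:
  p = 9/25 = 0.360000: log2(p) = -1.473931, -p*log2(p) = 0.530615
  p = 4/25 = 0.160000: log2(p) = -2.643856, -p*log2(p) = 0.423017
  p = 12/25 = 0.480000: log2(p) = -1.058894, -p*log2(p) = 0.508269
H = 0.530615 + 0.423017 + 0.508269 = 1.461901

H = 1.4619 bits/symbol


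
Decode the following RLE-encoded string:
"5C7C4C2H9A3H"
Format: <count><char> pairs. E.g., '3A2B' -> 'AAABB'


Expanding each <count><char> pair:
  5C -> 'CCCCC'
  7C -> 'CCCCCCC'
  4C -> 'CCCC'
  2H -> 'HH'
  9A -> 'AAAAAAAAA'
  3H -> 'HHH'

Decoded = CCCCCCCCCCCCCCCCHHAAAAAAAAAHHH


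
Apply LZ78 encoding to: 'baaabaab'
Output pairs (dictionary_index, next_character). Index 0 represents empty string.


LZ78 encoding steps:
Dictionary: {0: ''}
Step 1: w='' (idx 0), next='b' -> output (0, 'b'), add 'b' as idx 1
Step 2: w='' (idx 0), next='a' -> output (0, 'a'), add 'a' as idx 2
Step 3: w='a' (idx 2), next='a' -> output (2, 'a'), add 'aa' as idx 3
Step 4: w='b' (idx 1), next='a' -> output (1, 'a'), add 'ba' as idx 4
Step 5: w='a' (idx 2), next='b' -> output (2, 'b'), add 'ab' as idx 5


Encoded: [(0, 'b'), (0, 'a'), (2, 'a'), (1, 'a'), (2, 'b')]


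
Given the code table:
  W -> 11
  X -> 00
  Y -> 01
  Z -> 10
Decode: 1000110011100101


Decoding:
10 -> Z
00 -> X
11 -> W
00 -> X
11 -> W
10 -> Z
01 -> Y
01 -> Y


Result: ZXWXWZYY


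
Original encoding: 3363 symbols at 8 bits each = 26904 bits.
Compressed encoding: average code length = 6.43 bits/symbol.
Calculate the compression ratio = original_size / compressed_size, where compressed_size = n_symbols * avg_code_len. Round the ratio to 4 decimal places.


original_size = n_symbols * orig_bits = 3363 * 8 = 26904 bits
compressed_size = n_symbols * avg_code_len = 3363 * 6.43 = 21624.09 bits
ratio = original_size / compressed_size = 26904 / 21624.09 = 1.2442

Compression ratio = 1.2442


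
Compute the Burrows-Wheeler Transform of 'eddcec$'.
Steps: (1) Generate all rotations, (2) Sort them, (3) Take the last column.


Rotations (sorted):
  0: $eddcec -> last char: c
  1: c$eddce -> last char: e
  2: cec$edd -> last char: d
  3: dcec$ed -> last char: d
  4: ddcec$e -> last char: e
  5: ec$eddc -> last char: c
  6: eddcec$ -> last char: $


BWT = ceddec$


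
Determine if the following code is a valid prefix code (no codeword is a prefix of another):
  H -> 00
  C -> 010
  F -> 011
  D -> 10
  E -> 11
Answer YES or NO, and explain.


Checking each pair (does one codeword prefix another?):
  H='00' vs C='010': no prefix
  H='00' vs F='011': no prefix
  H='00' vs D='10': no prefix
  H='00' vs E='11': no prefix
  C='010' vs H='00': no prefix
  C='010' vs F='011': no prefix
  C='010' vs D='10': no prefix
  C='010' vs E='11': no prefix
  F='011' vs H='00': no prefix
  F='011' vs C='010': no prefix
  F='011' vs D='10': no prefix
  F='011' vs E='11': no prefix
  D='10' vs H='00': no prefix
  D='10' vs C='010': no prefix
  D='10' vs F='011': no prefix
  D='10' vs E='11': no prefix
  E='11' vs H='00': no prefix
  E='11' vs C='010': no prefix
  E='11' vs F='011': no prefix
  E='11' vs D='10': no prefix
No violation found over all pairs.

YES -- this is a valid prefix code. No codeword is a prefix of any other codeword.


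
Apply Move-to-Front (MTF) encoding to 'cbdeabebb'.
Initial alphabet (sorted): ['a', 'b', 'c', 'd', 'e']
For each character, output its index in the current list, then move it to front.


MTF encoding:
'c': index 2 in ['a', 'b', 'c', 'd', 'e'] -> ['c', 'a', 'b', 'd', 'e']
'b': index 2 in ['c', 'a', 'b', 'd', 'e'] -> ['b', 'c', 'a', 'd', 'e']
'd': index 3 in ['b', 'c', 'a', 'd', 'e'] -> ['d', 'b', 'c', 'a', 'e']
'e': index 4 in ['d', 'b', 'c', 'a', 'e'] -> ['e', 'd', 'b', 'c', 'a']
'a': index 4 in ['e', 'd', 'b', 'c', 'a'] -> ['a', 'e', 'd', 'b', 'c']
'b': index 3 in ['a', 'e', 'd', 'b', 'c'] -> ['b', 'a', 'e', 'd', 'c']
'e': index 2 in ['b', 'a', 'e', 'd', 'c'] -> ['e', 'b', 'a', 'd', 'c']
'b': index 1 in ['e', 'b', 'a', 'd', 'c'] -> ['b', 'e', 'a', 'd', 'c']
'b': index 0 in ['b', 'e', 'a', 'd', 'c'] -> ['b', 'e', 'a', 'd', 'c']


Output: [2, 2, 3, 4, 4, 3, 2, 1, 0]


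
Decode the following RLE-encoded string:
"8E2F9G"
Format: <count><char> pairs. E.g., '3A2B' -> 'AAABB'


Expanding each <count><char> pair:
  8E -> 'EEEEEEEE'
  2F -> 'FF'
  9G -> 'GGGGGGGGG'

Decoded = EEEEEEEEFFGGGGGGGGG


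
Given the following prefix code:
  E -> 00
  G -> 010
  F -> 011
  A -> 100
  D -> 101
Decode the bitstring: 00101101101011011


Decoding step by step:
Bits 00 -> E
Bits 101 -> D
Bits 101 -> D
Bits 101 -> D
Bits 011 -> F
Bits 011 -> F


Decoded message: EDDDFF


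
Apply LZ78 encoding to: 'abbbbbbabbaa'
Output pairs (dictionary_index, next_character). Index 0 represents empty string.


LZ78 encoding steps:
Dictionary: {0: ''}
Step 1: w='' (idx 0), next='a' -> output (0, 'a'), add 'a' as idx 1
Step 2: w='' (idx 0), next='b' -> output (0, 'b'), add 'b' as idx 2
Step 3: w='b' (idx 2), next='b' -> output (2, 'b'), add 'bb' as idx 3
Step 4: w='bb' (idx 3), next='b' -> output (3, 'b'), add 'bbb' as idx 4
Step 5: w='a' (idx 1), next='b' -> output (1, 'b'), add 'ab' as idx 5
Step 6: w='b' (idx 2), next='a' -> output (2, 'a'), add 'ba' as idx 6
Step 7: w='a' (idx 1), end of input -> output (1, '')


Encoded: [(0, 'a'), (0, 'b'), (2, 'b'), (3, 'b'), (1, 'b'), (2, 'a'), (1, '')]


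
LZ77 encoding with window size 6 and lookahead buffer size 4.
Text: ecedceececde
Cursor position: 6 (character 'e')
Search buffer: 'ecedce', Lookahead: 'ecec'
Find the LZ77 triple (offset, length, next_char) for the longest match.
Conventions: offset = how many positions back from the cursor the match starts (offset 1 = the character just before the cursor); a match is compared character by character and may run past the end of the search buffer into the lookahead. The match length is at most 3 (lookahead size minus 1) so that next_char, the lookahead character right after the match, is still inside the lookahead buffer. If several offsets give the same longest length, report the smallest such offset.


Try each offset into the search buffer:
  offset=1 (pos 5, char 'e'): match length 1
  offset=2 (pos 4, char 'c'): match length 0
  offset=3 (pos 3, char 'd'): match length 0
  offset=4 (pos 2, char 'e'): match length 1
  offset=5 (pos 1, char 'c'): match length 0
  offset=6 (pos 0, char 'e'): match length 3
Longest match has length 3 at offset 6.
next_char = character at position 6 + 3 = 9 -> 'c'

Best match: offset=6, length=3 (matching 'ece' starting at position 0)
LZ77 triple: (6, 3, 'c')


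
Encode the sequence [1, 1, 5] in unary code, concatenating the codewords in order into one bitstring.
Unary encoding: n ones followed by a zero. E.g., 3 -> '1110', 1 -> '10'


Encode each number as n ones followed by a terminating 0:
  1 -> 10 (2 bits)
  1 -> 10 (2 bits)
  5 -> 111110 (6 bits)
Total length = 2 + 2 + 6 = 10 bits.

Unary([1, 1, 5]) = 1010111110 (10 bits)


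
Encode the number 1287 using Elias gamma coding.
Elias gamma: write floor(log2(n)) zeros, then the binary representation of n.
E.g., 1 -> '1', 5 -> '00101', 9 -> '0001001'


num_bits = floor(log2(1287)) + 1 = 11
leading_zeros = num_bits - 1 = 10
binary(1287) = 10100000111

Elias gamma(1287) = '0000000000' + '10100000111' = 000000000010100000111 (21 bits)


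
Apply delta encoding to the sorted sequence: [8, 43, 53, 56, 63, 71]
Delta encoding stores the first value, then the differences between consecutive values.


First value: 8
Deltas:
  43 - 8 = 35
  53 - 43 = 10
  56 - 53 = 3
  63 - 56 = 7
  71 - 63 = 8


Delta encoded: [8, 35, 10, 3, 7, 8]


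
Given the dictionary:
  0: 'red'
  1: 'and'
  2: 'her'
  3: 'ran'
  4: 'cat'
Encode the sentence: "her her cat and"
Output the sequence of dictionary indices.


Look up each word in the dictionary:
  'her' -> 2
  'her' -> 2
  'cat' -> 4
  'and' -> 1

Encoded: [2, 2, 4, 1]


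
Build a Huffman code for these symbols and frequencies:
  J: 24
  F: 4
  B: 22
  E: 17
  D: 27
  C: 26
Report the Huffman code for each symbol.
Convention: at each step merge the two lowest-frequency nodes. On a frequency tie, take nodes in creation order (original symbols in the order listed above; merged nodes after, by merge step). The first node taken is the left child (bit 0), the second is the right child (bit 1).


Huffman tree construction:
Step 1: Merge F(4) + E(17) = 21
Step 2: Merge (F+E)(21) + B(22) = 43
Step 3: Merge J(24) + C(26) = 50
Step 4: Merge D(27) + ((F+E)+B)(43) = 70
Step 5: Merge (J+C)(50) + (D+((F+E)+B))(70) = 120
Read each symbol's code off the tree from the root (left child = 0, right child = 1).

Codes:
  J: 00 (length 2)
  F: 1100 (length 4)
  B: 111 (length 3)
  E: 1101 (length 4)
  D: 10 (length 2)
  C: 01 (length 2)
Average code length: 304/120 = 2.5333 bits/symbol


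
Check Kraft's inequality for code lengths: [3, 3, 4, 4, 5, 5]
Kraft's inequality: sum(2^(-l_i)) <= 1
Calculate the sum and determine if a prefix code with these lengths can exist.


Sum = 2^(-3) + 2^(-3) + 2^(-4) + 2^(-4) + 2^(-5) + 2^(-5)
    = 0.125 + 0.125 + 0.0625 + 0.0625 + 0.03125 + 0.03125
    = 14/32 = 0.4375
Since 0.4375 <= 1, Kraft's inequality IS satisfied.
A prefix code with these lengths CAN exist.

Kraft sum = 0.4375. Satisfied.


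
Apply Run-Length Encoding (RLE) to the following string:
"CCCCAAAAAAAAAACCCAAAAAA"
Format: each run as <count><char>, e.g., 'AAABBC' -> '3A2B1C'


Scanning runs left to right:
  i=0: run of 'C' x 4 -> '4C'
  i=4: run of 'A' x 10 -> '10A'
  i=14: run of 'C' x 3 -> '3C'
  i=17: run of 'A' x 6 -> '6A'

RLE = 4C10A3C6A


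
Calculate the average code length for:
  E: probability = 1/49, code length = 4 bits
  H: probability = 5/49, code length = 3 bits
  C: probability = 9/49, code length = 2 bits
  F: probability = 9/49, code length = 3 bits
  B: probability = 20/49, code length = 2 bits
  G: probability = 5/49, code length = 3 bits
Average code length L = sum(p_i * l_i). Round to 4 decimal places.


Weighted contributions p_i * l_i:
  E: (1/49) * 4 = 4/49
  H: (5/49) * 3 = 15/49
  C: (9/49) * 2 = 18/49
  F: (9/49) * 3 = 27/49
  B: (20/49) * 2 = 40/49
  G: (5/49) * 3 = 15/49
Sum = (4 + 15 + 18 + 27 + 40 + 15)/49 = 119/49

L = 119/49 = 2.4286 bits/symbol


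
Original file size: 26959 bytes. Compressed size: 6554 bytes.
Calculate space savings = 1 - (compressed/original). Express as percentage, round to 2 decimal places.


ratio = compressed/original = 6554/26959 = 0.24311
savings = 1 - ratio = 1 - 0.24311 = 0.75689
as a percentage: 0.75689 * 100 = 75.69%

Space savings = 1 - 6554/26959 = 75.69%


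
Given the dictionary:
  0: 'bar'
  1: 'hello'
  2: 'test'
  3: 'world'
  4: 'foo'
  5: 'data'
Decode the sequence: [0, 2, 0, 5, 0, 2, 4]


Look up each index in the dictionary:
  0 -> 'bar'
  2 -> 'test'
  0 -> 'bar'
  5 -> 'data'
  0 -> 'bar'
  2 -> 'test'
  4 -> 'foo'

Decoded: "bar test bar data bar test foo"


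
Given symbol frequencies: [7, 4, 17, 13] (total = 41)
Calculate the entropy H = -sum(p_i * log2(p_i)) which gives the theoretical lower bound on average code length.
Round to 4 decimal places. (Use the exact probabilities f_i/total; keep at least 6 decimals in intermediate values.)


Per-symbol terms -p_i * log2(p_i) with p_i = f_i/41:
  p = 7/41 = 0.170732: log2(p) = -2.550197, -p*log2(p) = 0.435400
  p = 4/41 = 0.097561: log2(p) = -3.357552, -p*log2(p) = 0.327566
  p = 17/41 = 0.414634: log2(p) = -1.270089, -p*log2(p) = 0.526622
  p = 13/41 = 0.317073: log2(p) = -1.657112, -p*log2(p) = 0.525426
H = 0.435400 + 0.327566 + 0.526622 + 0.525426 = 1.815014

H = 1.815 bits/symbol


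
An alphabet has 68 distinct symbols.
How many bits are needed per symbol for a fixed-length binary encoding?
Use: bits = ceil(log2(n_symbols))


log2(68) = 6.0875
Bracket: 2^6 = 64 < 68 <= 2^7 = 128
So ceil(log2(68)) = 7

bits = ceil(log2(68)) = ceil(6.0875) = 7 bits


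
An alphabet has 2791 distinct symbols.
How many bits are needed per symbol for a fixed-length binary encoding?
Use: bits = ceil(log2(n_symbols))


log2(2791) = 11.4466
Bracket: 2^11 = 2048 < 2791 <= 2^12 = 4096
So ceil(log2(2791)) = 12

bits = ceil(log2(2791)) = ceil(11.4466) = 12 bits


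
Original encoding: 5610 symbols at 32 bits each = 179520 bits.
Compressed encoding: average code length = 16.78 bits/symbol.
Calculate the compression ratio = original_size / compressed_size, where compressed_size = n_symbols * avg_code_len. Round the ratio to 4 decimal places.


original_size = n_symbols * orig_bits = 5610 * 32 = 179520 bits
compressed_size = n_symbols * avg_code_len = 5610 * 16.78 = 94135.8 bits
ratio = original_size / compressed_size = 179520 / 94135.8 = 1.907

Compression ratio = 1.907


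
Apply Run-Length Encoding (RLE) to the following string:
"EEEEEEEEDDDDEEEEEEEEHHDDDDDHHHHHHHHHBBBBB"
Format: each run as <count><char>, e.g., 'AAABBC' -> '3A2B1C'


Scanning runs left to right:
  i=0: run of 'E' x 8 -> '8E'
  i=8: run of 'D' x 4 -> '4D'
  i=12: run of 'E' x 8 -> '8E'
  i=20: run of 'H' x 2 -> '2H'
  i=22: run of 'D' x 5 -> '5D'
  i=27: run of 'H' x 9 -> '9H'
  i=36: run of 'B' x 5 -> '5B'

RLE = 8E4D8E2H5D9H5B


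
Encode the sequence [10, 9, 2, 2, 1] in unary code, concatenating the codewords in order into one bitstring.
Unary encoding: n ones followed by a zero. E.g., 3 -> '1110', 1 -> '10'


Encode each number as n ones followed by a terminating 0:
  10 -> 11111111110 (11 bits)
  9 -> 1111111110 (10 bits)
  2 -> 110 (3 bits)
  2 -> 110 (3 bits)
  1 -> 10 (2 bits)
Total length = 11 + 10 + 3 + 3 + 2 = 29 bits.

Unary([10, 9, 2, 2, 1]) = 11111111110111111111011011010 (29 bits)


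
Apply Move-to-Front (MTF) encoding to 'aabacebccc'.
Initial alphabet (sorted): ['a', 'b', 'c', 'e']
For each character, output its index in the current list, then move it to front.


MTF encoding:
'a': index 0 in ['a', 'b', 'c', 'e'] -> ['a', 'b', 'c', 'e']
'a': index 0 in ['a', 'b', 'c', 'e'] -> ['a', 'b', 'c', 'e']
'b': index 1 in ['a', 'b', 'c', 'e'] -> ['b', 'a', 'c', 'e']
'a': index 1 in ['b', 'a', 'c', 'e'] -> ['a', 'b', 'c', 'e']
'c': index 2 in ['a', 'b', 'c', 'e'] -> ['c', 'a', 'b', 'e']
'e': index 3 in ['c', 'a', 'b', 'e'] -> ['e', 'c', 'a', 'b']
'b': index 3 in ['e', 'c', 'a', 'b'] -> ['b', 'e', 'c', 'a']
'c': index 2 in ['b', 'e', 'c', 'a'] -> ['c', 'b', 'e', 'a']
'c': index 0 in ['c', 'b', 'e', 'a'] -> ['c', 'b', 'e', 'a']
'c': index 0 in ['c', 'b', 'e', 'a'] -> ['c', 'b', 'e', 'a']


Output: [0, 0, 1, 1, 2, 3, 3, 2, 0, 0]


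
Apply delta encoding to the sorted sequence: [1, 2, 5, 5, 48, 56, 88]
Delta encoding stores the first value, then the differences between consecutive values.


First value: 1
Deltas:
  2 - 1 = 1
  5 - 2 = 3
  5 - 5 = 0
  48 - 5 = 43
  56 - 48 = 8
  88 - 56 = 32


Delta encoded: [1, 1, 3, 0, 43, 8, 32]


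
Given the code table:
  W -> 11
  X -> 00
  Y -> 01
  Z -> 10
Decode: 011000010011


Decoding:
01 -> Y
10 -> Z
00 -> X
01 -> Y
00 -> X
11 -> W


Result: YZXYXW


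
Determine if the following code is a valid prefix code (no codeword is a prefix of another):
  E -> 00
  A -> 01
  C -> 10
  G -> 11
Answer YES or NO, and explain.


Checking each pair (does one codeword prefix another?):
  E='00' vs A='01': no prefix
  E='00' vs C='10': no prefix
  E='00' vs G='11': no prefix
  A='01' vs E='00': no prefix
  A='01' vs C='10': no prefix
  A='01' vs G='11': no prefix
  C='10' vs E='00': no prefix
  C='10' vs A='01': no prefix
  C='10' vs G='11': no prefix
  G='11' vs E='00': no prefix
  G='11' vs A='01': no prefix
  G='11' vs C='10': no prefix
No violation found over all pairs.

YES -- this is a valid prefix code. No codeword is a prefix of any other codeword.


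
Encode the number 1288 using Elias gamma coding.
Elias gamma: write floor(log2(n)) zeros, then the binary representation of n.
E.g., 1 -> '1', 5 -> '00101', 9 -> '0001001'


num_bits = floor(log2(1288)) + 1 = 11
leading_zeros = num_bits - 1 = 10
binary(1288) = 10100001000

Elias gamma(1288) = '0000000000' + '10100001000' = 000000000010100001000 (21 bits)


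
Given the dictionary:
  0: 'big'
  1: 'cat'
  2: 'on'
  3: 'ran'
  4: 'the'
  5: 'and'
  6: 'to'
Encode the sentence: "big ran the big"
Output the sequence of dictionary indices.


Look up each word in the dictionary:
  'big' -> 0
  'ran' -> 3
  'the' -> 4
  'big' -> 0

Encoded: [0, 3, 4, 0]


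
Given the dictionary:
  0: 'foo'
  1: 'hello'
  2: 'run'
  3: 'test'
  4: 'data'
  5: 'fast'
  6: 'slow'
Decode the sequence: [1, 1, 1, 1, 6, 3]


Look up each index in the dictionary:
  1 -> 'hello'
  1 -> 'hello'
  1 -> 'hello'
  1 -> 'hello'
  6 -> 'slow'
  3 -> 'test'

Decoded: "hello hello hello hello slow test"


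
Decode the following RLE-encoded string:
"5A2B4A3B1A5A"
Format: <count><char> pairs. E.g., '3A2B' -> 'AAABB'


Expanding each <count><char> pair:
  5A -> 'AAAAA'
  2B -> 'BB'
  4A -> 'AAAA'
  3B -> 'BBB'
  1A -> 'A'
  5A -> 'AAAAA'

Decoded = AAAAABBAAAABBBAAAAAA


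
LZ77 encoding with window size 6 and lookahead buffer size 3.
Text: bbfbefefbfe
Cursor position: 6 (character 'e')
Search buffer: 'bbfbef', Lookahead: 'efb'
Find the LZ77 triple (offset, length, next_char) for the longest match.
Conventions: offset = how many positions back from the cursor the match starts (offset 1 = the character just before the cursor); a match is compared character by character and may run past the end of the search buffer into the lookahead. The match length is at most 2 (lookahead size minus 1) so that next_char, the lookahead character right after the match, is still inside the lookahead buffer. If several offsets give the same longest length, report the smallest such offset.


Try each offset into the search buffer:
  offset=1 (pos 5, char 'f'): match length 0
  offset=2 (pos 4, char 'e'): match length 2
  offset=3 (pos 3, char 'b'): match length 0
  offset=4 (pos 2, char 'f'): match length 0
  offset=5 (pos 1, char 'b'): match length 0
  offset=6 (pos 0, char 'b'): match length 0
Longest match has length 2 at offset 2.
next_char = character at position 6 + 2 = 8 -> 'b'

Best match: offset=2, length=2 (matching 'ef' starting at position 4)
LZ77 triple: (2, 2, 'b')


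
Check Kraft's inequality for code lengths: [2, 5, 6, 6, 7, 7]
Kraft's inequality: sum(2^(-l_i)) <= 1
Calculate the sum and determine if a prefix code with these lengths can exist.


Sum = 2^(-2) + 2^(-5) + 2^(-6) + 2^(-6) + 2^(-7) + 2^(-7)
    = 0.25 + 0.03125 + 0.015625 + 0.015625 + 0.0078125 + 0.0078125
    = 42/128 = 0.328125
Since 0.328125 <= 1, Kraft's inequality IS satisfied.
A prefix code with these lengths CAN exist.

Kraft sum = 0.328125. Satisfied.


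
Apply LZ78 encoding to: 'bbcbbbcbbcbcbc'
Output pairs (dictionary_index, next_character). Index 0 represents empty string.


LZ78 encoding steps:
Dictionary: {0: ''}
Step 1: w='' (idx 0), next='b' -> output (0, 'b'), add 'b' as idx 1
Step 2: w='b' (idx 1), next='c' -> output (1, 'c'), add 'bc' as idx 2
Step 3: w='b' (idx 1), next='b' -> output (1, 'b'), add 'bb' as idx 3
Step 4: w='bc' (idx 2), next='b' -> output (2, 'b'), add 'bcb' as idx 4
Step 5: w='bcb' (idx 4), next='c' -> output (4, 'c'), add 'bcbc' as idx 5
Step 6: w='bc' (idx 2), end of input -> output (2, '')


Encoded: [(0, 'b'), (1, 'c'), (1, 'b'), (2, 'b'), (4, 'c'), (2, '')]


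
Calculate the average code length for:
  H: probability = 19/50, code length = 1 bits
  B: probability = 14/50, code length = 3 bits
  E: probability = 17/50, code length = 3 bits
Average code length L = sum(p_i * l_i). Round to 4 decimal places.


Weighted contributions p_i * l_i:
  H: (19/50) * 1 = 19/50
  B: (14/50) * 3 = 42/50
  E: (17/50) * 3 = 51/50
Sum = (19 + 42 + 51)/50 = 112/50

L = 112/50 = 2.2400 bits/symbol


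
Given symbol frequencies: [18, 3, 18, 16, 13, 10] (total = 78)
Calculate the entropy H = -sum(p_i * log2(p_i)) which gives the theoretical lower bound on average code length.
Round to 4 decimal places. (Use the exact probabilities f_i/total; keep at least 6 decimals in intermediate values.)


Per-symbol terms -p_i * log2(p_i) with p_i = f_i/78:
  p = 18/78 = 0.230769: log2(p) = -2.115477, -p*log2(p) = 0.488187
  p = 3/78 = 0.038462: log2(p) = -4.700440, -p*log2(p) = 0.180786
  p = 18/78 = 0.230769: log2(p) = -2.115477, -p*log2(p) = 0.488187
  p = 16/78 = 0.205128: log2(p) = -2.285402, -p*log2(p) = 0.468800
  p = 13/78 = 0.166667: log2(p) = -2.584963, -p*log2(p) = 0.430827
  p = 10/78 = 0.128205: log2(p) = -2.963474, -p*log2(p) = 0.379933
H = 0.488187 + 0.180786 + 0.488187 + 0.468800 + 0.430827 + 0.379933 = 2.436720

H = 2.4367 bits/symbol


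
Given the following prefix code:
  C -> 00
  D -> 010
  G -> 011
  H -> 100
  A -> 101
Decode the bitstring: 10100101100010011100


Decoding step by step:
Bits 101 -> A
Bits 00 -> C
Bits 101 -> A
Bits 100 -> H
Bits 010 -> D
Bits 011 -> G
Bits 100 -> H


Decoded message: ACAHDGH


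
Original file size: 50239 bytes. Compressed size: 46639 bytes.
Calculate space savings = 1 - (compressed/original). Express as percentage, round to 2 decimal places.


ratio = compressed/original = 46639/50239 = 0.928343
savings = 1 - ratio = 1 - 0.928343 = 0.071657
as a percentage: 0.071657 * 100 = 7.17%

Space savings = 1 - 46639/50239 = 7.17%


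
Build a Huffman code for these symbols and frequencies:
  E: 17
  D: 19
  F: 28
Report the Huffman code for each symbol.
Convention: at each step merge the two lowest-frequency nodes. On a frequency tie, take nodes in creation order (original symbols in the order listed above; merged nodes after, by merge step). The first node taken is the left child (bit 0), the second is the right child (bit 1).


Huffman tree construction:
Step 1: Merge E(17) + D(19) = 36
Step 2: Merge F(28) + (E+D)(36) = 64
Read each symbol's code off the tree from the root (left child = 0, right child = 1).

Codes:
  E: 10 (length 2)
  D: 11 (length 2)
  F: 0 (length 1)
Average code length: 100/64 = 1.5625 bits/symbol


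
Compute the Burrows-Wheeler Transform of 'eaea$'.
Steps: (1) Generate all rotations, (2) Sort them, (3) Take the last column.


Rotations (sorted):
  0: $eaea -> last char: a
  1: a$eae -> last char: e
  2: aea$e -> last char: e
  3: ea$ea -> last char: a
  4: eaea$ -> last char: $


BWT = aeea$


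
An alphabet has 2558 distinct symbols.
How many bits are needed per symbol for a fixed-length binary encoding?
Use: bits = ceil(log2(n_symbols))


log2(2558) = 11.3208
Bracket: 2^11 = 2048 < 2558 <= 2^12 = 4096
So ceil(log2(2558)) = 12

bits = ceil(log2(2558)) = ceil(11.3208) = 12 bits


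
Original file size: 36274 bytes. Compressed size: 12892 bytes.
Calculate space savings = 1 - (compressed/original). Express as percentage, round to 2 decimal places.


ratio = compressed/original = 12892/36274 = 0.355406
savings = 1 - ratio = 1 - 0.355406 = 0.644594
as a percentage: 0.644594 * 100 = 64.46%

Space savings = 1 - 12892/36274 = 64.46%


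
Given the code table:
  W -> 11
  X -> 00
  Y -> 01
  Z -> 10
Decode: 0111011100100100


Decoding:
01 -> Y
11 -> W
01 -> Y
11 -> W
00 -> X
10 -> Z
01 -> Y
00 -> X


Result: YWYWXZYX


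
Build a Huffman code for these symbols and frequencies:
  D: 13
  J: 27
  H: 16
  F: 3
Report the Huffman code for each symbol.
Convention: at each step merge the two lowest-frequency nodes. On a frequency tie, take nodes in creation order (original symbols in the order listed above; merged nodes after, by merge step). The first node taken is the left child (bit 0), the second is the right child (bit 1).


Huffman tree construction:
Step 1: Merge F(3) + D(13) = 16
Step 2: Merge H(16) + (F+D)(16) = 32
Step 3: Merge J(27) + (H+(F+D))(32) = 59
Read each symbol's code off the tree from the root (left child = 0, right child = 1).

Codes:
  D: 111 (length 3)
  J: 0 (length 1)
  H: 10 (length 2)
  F: 110 (length 3)
Average code length: 107/59 = 1.8136 bits/symbol


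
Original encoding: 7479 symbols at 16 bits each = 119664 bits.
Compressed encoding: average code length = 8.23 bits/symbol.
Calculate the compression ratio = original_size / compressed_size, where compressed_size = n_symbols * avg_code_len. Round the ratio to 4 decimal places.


original_size = n_symbols * orig_bits = 7479 * 16 = 119664 bits
compressed_size = n_symbols * avg_code_len = 7479 * 8.23 = 61552.17 bits
ratio = original_size / compressed_size = 119664 / 61552.17 = 1.9441

Compression ratio = 1.9441


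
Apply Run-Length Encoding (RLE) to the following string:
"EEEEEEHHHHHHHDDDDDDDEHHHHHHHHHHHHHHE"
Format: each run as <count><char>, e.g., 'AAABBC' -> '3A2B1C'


Scanning runs left to right:
  i=0: run of 'E' x 6 -> '6E'
  i=6: run of 'H' x 7 -> '7H'
  i=13: run of 'D' x 7 -> '7D'
  i=20: run of 'E' x 1 -> '1E'
  i=21: run of 'H' x 14 -> '14H'
  i=35: run of 'E' x 1 -> '1E'

RLE = 6E7H7D1E14H1E


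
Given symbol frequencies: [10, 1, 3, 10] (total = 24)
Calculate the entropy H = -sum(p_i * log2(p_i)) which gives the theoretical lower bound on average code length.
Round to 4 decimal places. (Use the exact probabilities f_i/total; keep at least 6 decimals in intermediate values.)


Per-symbol terms -p_i * log2(p_i) with p_i = f_i/24:
  p = 10/24 = 0.416667: log2(p) = -1.263034, -p*log2(p) = 0.526264
  p = 1/24 = 0.041667: log2(p) = -4.584963, -p*log2(p) = 0.191040
  p = 3/24 = 0.125000: log2(p) = -3.000000, -p*log2(p) = 0.375000
  p = 10/24 = 0.416667: log2(p) = -1.263034, -p*log2(p) = 0.526264
H = 0.526264 + 0.191040 + 0.375000 + 0.526264 = 1.618568

H = 1.6186 bits/symbol


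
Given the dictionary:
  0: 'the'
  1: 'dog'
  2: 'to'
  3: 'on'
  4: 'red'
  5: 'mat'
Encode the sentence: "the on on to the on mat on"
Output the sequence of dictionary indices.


Look up each word in the dictionary:
  'the' -> 0
  'on' -> 3
  'on' -> 3
  'to' -> 2
  'the' -> 0
  'on' -> 3
  'mat' -> 5
  'on' -> 3

Encoded: [0, 3, 3, 2, 0, 3, 5, 3]


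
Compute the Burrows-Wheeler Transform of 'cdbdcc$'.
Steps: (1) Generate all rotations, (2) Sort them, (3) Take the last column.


Rotations (sorted):
  0: $cdbdcc -> last char: c
  1: bdcc$cd -> last char: d
  2: c$cdbdc -> last char: c
  3: cc$cdbd -> last char: d
  4: cdbdcc$ -> last char: $
  5: dbdcc$c -> last char: c
  6: dcc$cdb -> last char: b


BWT = cdcd$cb


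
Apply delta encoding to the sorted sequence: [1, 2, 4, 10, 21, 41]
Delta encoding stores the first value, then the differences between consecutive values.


First value: 1
Deltas:
  2 - 1 = 1
  4 - 2 = 2
  10 - 4 = 6
  21 - 10 = 11
  41 - 21 = 20


Delta encoded: [1, 1, 2, 6, 11, 20]


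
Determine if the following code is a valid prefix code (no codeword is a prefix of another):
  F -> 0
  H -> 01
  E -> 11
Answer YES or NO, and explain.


Checking each pair (does one codeword prefix another?):
  F='0' vs H='01': prefix -- VIOLATION

NO -- this is NOT a valid prefix code. F (0) is a prefix of H (01).


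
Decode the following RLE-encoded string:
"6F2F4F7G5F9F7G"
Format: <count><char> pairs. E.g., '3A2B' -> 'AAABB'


Expanding each <count><char> pair:
  6F -> 'FFFFFF'
  2F -> 'FF'
  4F -> 'FFFF'
  7G -> 'GGGGGGG'
  5F -> 'FFFFF'
  9F -> 'FFFFFFFFF'
  7G -> 'GGGGGGG'

Decoded = FFFFFFFFFFFFGGGGGGGFFFFFFFFFFFFFFGGGGGGG


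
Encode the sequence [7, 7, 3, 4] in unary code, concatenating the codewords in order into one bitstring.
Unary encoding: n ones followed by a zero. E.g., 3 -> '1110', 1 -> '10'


Encode each number as n ones followed by a terminating 0:
  7 -> 11111110 (8 bits)
  7 -> 11111110 (8 bits)
  3 -> 1110 (4 bits)
  4 -> 11110 (5 bits)
Total length = 8 + 8 + 4 + 5 = 25 bits.

Unary([7, 7, 3, 4]) = 1111111011111110111011110 (25 bits)


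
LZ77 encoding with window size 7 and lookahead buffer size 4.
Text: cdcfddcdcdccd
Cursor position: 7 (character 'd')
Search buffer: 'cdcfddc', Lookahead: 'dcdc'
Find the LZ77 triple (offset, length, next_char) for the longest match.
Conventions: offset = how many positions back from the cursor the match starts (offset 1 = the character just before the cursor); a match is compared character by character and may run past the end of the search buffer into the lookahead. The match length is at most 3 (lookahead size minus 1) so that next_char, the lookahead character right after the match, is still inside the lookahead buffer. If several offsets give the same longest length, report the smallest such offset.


Try each offset into the search buffer:
  offset=1 (pos 6, char 'c'): match length 0
  offset=2 (pos 5, char 'd'): match length 3
  offset=3 (pos 4, char 'd'): match length 1
  offset=4 (pos 3, char 'f'): match length 0
  offset=5 (pos 2, char 'c'): match length 0
  offset=6 (pos 1, char 'd'): match length 2
  offset=7 (pos 0, char 'c'): match length 0
Longest match has length 3 at offset 2.
next_char = character at position 7 + 3 = 10 -> 'c'

Best match: offset=2, length=3 (matching 'dcd' starting at position 5)
LZ77 triple: (2, 3, 'c')


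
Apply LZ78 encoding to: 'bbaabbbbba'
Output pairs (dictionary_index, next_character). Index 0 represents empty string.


LZ78 encoding steps:
Dictionary: {0: ''}
Step 1: w='' (idx 0), next='b' -> output (0, 'b'), add 'b' as idx 1
Step 2: w='b' (idx 1), next='a' -> output (1, 'a'), add 'ba' as idx 2
Step 3: w='' (idx 0), next='a' -> output (0, 'a'), add 'a' as idx 3
Step 4: w='b' (idx 1), next='b' -> output (1, 'b'), add 'bb' as idx 4
Step 5: w='bb' (idx 4), next='b' -> output (4, 'b'), add 'bbb' as idx 5
Step 6: w='a' (idx 3), end of input -> output (3, '')


Encoded: [(0, 'b'), (1, 'a'), (0, 'a'), (1, 'b'), (4, 'b'), (3, '')]


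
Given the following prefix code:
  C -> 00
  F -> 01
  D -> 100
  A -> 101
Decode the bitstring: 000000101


Decoding step by step:
Bits 00 -> C
Bits 00 -> C
Bits 00 -> C
Bits 101 -> A


Decoded message: CCCA


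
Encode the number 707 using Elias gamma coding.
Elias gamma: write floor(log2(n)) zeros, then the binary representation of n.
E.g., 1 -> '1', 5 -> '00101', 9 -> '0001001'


num_bits = floor(log2(707)) + 1 = 10
leading_zeros = num_bits - 1 = 9
binary(707) = 1011000011

Elias gamma(707) = '000000000' + '1011000011' = 0000000001011000011 (19 bits)


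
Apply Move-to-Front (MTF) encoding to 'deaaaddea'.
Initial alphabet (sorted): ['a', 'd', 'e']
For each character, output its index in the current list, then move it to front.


MTF encoding:
'd': index 1 in ['a', 'd', 'e'] -> ['d', 'a', 'e']
'e': index 2 in ['d', 'a', 'e'] -> ['e', 'd', 'a']
'a': index 2 in ['e', 'd', 'a'] -> ['a', 'e', 'd']
'a': index 0 in ['a', 'e', 'd'] -> ['a', 'e', 'd']
'a': index 0 in ['a', 'e', 'd'] -> ['a', 'e', 'd']
'd': index 2 in ['a', 'e', 'd'] -> ['d', 'a', 'e']
'd': index 0 in ['d', 'a', 'e'] -> ['d', 'a', 'e']
'e': index 2 in ['d', 'a', 'e'] -> ['e', 'd', 'a']
'a': index 2 in ['e', 'd', 'a'] -> ['a', 'e', 'd']


Output: [1, 2, 2, 0, 0, 2, 0, 2, 2]


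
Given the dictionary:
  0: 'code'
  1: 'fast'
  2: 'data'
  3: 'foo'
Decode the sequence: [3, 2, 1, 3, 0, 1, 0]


Look up each index in the dictionary:
  3 -> 'foo'
  2 -> 'data'
  1 -> 'fast'
  3 -> 'foo'
  0 -> 'code'
  1 -> 'fast'
  0 -> 'code'

Decoded: "foo data fast foo code fast code"


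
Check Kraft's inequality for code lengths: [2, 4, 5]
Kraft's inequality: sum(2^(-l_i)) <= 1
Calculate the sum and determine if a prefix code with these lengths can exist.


Sum = 2^(-2) + 2^(-4) + 2^(-5)
    = 0.25 + 0.0625 + 0.03125
    = 11/32 = 0.34375
Since 0.34375 <= 1, Kraft's inequality IS satisfied.
A prefix code with these lengths CAN exist.

Kraft sum = 0.34375. Satisfied.


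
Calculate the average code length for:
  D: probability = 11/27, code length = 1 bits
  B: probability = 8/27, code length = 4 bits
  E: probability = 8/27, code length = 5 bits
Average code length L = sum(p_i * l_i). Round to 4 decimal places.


Weighted contributions p_i * l_i:
  D: (11/27) * 1 = 11/27
  B: (8/27) * 4 = 32/27
  E: (8/27) * 5 = 40/27
Sum = (11 + 32 + 40)/27 = 83/27

L = 83/27 = 3.0741 bits/symbol


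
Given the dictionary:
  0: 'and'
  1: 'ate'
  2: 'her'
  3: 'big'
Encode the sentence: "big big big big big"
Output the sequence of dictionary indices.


Look up each word in the dictionary:
  'big' -> 3
  'big' -> 3
  'big' -> 3
  'big' -> 3
  'big' -> 3

Encoded: [3, 3, 3, 3, 3]


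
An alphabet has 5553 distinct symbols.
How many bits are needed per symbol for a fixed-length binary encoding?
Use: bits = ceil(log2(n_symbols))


log2(5553) = 12.4391
Bracket: 2^12 = 4096 < 5553 <= 2^13 = 8192
So ceil(log2(5553)) = 13

bits = ceil(log2(5553)) = ceil(12.4391) = 13 bits


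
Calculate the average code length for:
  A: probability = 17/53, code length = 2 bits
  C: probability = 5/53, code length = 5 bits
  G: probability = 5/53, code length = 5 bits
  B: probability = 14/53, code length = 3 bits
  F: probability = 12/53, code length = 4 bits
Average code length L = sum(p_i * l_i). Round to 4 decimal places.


Weighted contributions p_i * l_i:
  A: (17/53) * 2 = 34/53
  C: (5/53) * 5 = 25/53
  G: (5/53) * 5 = 25/53
  B: (14/53) * 3 = 42/53
  F: (12/53) * 4 = 48/53
Sum = (34 + 25 + 25 + 42 + 48)/53 = 174/53

L = 174/53 = 3.2830 bits/symbol
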